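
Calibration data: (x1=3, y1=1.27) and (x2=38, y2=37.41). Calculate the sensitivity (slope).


slope = (y2 - y1) / (x2 - x1)
= (37.41 - 1.27) / (38 - 3)
= 36.1400 / 35
= 1.0326

1.0326


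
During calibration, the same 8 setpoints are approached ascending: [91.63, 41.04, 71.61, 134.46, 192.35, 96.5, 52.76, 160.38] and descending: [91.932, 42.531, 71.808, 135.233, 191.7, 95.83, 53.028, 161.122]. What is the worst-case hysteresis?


|91.63 - 91.932| = 0.3020
|41.04 - 42.531| = 1.4910
|71.61 - 71.808| = 0.1980
|134.46 - 135.233| = 0.7730
|192.35 - 191.7| = 0.6500
|96.5 - 95.83| = 0.6700
|52.76 - 53.028| = 0.2680
|160.38 - 161.122| = 0.7420
hysteresis = max(diffs) = 1.4910

1.4910


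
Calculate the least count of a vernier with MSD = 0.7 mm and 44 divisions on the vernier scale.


LC = MSD / n_div
= 0.7 / 44
= 0.0159

0.0159


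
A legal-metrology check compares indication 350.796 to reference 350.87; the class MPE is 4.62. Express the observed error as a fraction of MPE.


e = indication - reference = 350.796 - 350.87 = -0.0740
|e| = 0.0740
ratio = |e| / MPE = 0.0740 / 4.62
ratio = 0.0160

0.0160


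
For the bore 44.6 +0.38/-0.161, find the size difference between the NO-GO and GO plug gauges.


GO = nominal - lower_tol (smallest hole = maximum material condition)
GO = 44.6 - 0.161 = 44.439
NO-GO = nominal + upper_tol (largest hole = least material condition)
NO-GO = 44.6 + 0.38 = 44.98
spread = NO-GO - GO = 44.98 - 44.439 = 0.5410

0.5410


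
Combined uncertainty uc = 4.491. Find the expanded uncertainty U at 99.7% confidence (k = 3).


U = k * uc
U = 3 * 4.491
U = 13.4730

13.4730


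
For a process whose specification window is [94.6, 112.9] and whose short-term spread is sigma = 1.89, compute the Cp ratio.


Cp = (USL - LSL) / (6 * sigma)
= (112.9 - 94.6) / (6 * 1.89)
= 18.3000 / 11.3400
= 1.6138

1.6138


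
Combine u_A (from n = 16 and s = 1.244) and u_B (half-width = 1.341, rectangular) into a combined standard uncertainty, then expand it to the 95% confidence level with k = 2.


u_A = s / sqrt(n) = 1.244 / sqrt(16) = 0.311
u_B = half_width / sqrt(3) = 1.341 / sqrt(3) = 0.77422671
uc = sqrt(u_A^2 + u_B^2) = sqrt(0.311^2 + 0.77422671^2) = 0.83435484
U = k * uc = 2 * 0.83435484
U = 1.6687

1.6687


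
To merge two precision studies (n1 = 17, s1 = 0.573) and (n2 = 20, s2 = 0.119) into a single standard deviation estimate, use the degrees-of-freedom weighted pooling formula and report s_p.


s_p = sqrt(((n1-1)*s1^2 + (n2-1)*s2^2) / (n1+n2-2))
numerator = (17-1)*0.573^2 + (20-1)*0.119^2 = 5.253264 + 0.269059 = 5.522323
denominator = 17 + 20 - 2 = 35
s_p^2 = 5.522323 / 35 = 0.15778066
s_p = sqrt(0.15778066) = 0.3972

0.3972


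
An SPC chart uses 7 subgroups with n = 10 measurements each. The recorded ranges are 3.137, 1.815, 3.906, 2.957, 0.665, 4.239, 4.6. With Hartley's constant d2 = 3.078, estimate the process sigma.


R_bar = (3.137 + 1.815 + 3.906 + 2.957 + 0.665 + 4.239 + 4.6) / 7
R_bar = 21.319 / 7 = 3.0455714
sigma_hat = R_bar / d2 = 3.0455714 / 3.078 = 0.9895

0.9895


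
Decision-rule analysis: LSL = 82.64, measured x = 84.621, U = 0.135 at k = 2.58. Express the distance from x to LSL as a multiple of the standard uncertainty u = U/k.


u = U / k = 0.135 / 2.58 = 0.052325581
margin = |LSL - x| = |82.64 - 84.621| = 1.981
z = margin / u = 1.981 / 0.052325581
z = 37.8591

37.8591


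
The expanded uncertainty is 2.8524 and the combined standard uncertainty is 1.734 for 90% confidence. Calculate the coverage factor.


k = U / uc
k = 2.8524 / 1.734
k = 1.645

1.645


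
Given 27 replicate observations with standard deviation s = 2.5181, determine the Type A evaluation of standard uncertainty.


u_A = s / sqrt(n)
u_A = 2.5181 / sqrt(27)
u_A = 2.5181 / 5.1961524
u_A = 0.4846

0.4846


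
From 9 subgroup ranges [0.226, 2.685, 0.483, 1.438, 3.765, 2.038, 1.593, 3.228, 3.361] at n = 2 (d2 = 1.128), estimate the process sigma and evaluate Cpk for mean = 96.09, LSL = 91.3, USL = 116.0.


R_bar = (0.226 + 2.685 + 0.483 + 1.438 + 3.765 + 2.038 + 1.593 + 3.228 + 3.361) / 9 = 2.0907778
sigma = R_bar / d2 = 2.0907778 / 1.128 = 1.8535264
Cp = (USL - LSL)/(6*sigma) = (116.0 - 91.3)/(6*1.8535264) = 2.2210
Cpu = (116.0 - 96.09)/(3*1.8535264) = 3.5806
Cpl = (96.09 - 91.3)/(3*1.8535264) = 0.8614
Cpk = min(Cpu, Cpl) = 0.8614

0.8614


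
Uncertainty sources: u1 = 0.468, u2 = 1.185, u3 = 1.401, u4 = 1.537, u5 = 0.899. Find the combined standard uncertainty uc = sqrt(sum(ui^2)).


uc = sqrt(0.468^2 + 1.185^2 + 1.401^2 + 1.537^2 + 0.899^2)
uc = sqrt(6.75662)
uc = 2.5993

2.5993


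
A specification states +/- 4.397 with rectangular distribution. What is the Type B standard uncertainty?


u_B = half_width / sqrt(3)
u_B = 4.397 / 1.7320508
u_B = 2.5386

2.5386


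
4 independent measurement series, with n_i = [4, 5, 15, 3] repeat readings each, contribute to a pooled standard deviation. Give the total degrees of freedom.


nu = sum_i (n_i - 1)
nu = ((4 - 1) + (5 - 1) + (15 - 1) + (3 - 1))
nu = 3 + 4 + 14 + 2
nu = 23

23


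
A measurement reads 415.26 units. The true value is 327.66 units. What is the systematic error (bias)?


Systematic error = measured - true
= 415.26 - 327.66
= 87.6000

87.6000


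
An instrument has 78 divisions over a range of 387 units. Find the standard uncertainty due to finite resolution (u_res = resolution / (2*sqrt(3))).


resolution = range / divisions
resolution = 387 / 78 = 4.9615385
u_res = resolution / (2*sqrt(3))
u_res = 4.9615385 / 3.4641016
u_res = 1.4323

1.4323


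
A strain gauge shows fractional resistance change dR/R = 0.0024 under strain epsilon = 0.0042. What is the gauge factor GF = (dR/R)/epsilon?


GF = (dR/R) / epsilon
= 0.0024 / 0.0042
= 0.5714

0.5714


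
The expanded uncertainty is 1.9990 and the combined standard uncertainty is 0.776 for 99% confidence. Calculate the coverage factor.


k = U / uc
k = 1.9990 / 0.776
k = 2.576

2.576


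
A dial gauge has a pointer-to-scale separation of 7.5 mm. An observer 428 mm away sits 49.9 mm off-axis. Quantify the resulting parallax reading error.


error = h * offset / d
= 7.5 * 49.9 / 428
= 0.8744

0.8744


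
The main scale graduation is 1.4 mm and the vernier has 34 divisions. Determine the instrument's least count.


LC = MSD / n_div
= 1.4 / 34
= 0.0412

0.0412


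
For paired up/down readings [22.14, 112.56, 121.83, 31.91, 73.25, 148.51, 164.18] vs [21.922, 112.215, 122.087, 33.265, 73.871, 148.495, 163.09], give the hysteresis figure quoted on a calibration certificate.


|22.14 - 21.922| = 0.2180
|112.56 - 112.215| = 0.3450
|121.83 - 122.087| = 0.2570
|31.91 - 33.265| = 1.3550
|73.25 - 73.871| = 0.6210
|148.51 - 148.495| = 0.0150
|164.18 - 163.09| = 1.0900
hysteresis = max(diffs) = 1.3550

1.3550


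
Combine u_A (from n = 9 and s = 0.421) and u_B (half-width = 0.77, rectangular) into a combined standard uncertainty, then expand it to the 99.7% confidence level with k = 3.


u_A = s / sqrt(n) = 0.421 / sqrt(9) = 0.14033333
u_B = half_width / sqrt(3) = 0.77 / sqrt(3) = 0.44455971
uc = sqrt(u_A^2 + u_B^2) = sqrt(0.14033333^2 + 0.44455971^2) = 0.4661832
U = k * uc = 3 * 0.4661832
U = 1.3985

1.3985


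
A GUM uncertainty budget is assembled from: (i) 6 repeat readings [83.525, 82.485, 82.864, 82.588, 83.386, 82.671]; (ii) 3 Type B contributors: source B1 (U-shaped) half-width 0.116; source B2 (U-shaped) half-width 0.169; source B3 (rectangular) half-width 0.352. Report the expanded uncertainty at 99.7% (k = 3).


mean = (83.525 + 82.485 + 82.864 + 82.588 + 83.386 + 82.671) / 6 = 82.91983333
s = sqrt(sum((x - mean)^2)/(n-1)) = 0.43537727
u_A = s / sqrt(n) = 0.43537727 / sqrt(6) = 0.17774203
u_B1 = 0.116 / sqrt(2) = 0.082024387
u_B2 = 0.169 / sqrt(2) = 0.11950105
u_B3 = 0.352 / sqrt(3) = 0.20322729
uc = sqrt(0.17774203^2 + 0.082024387^2 + 0.11950105^2 + 0.20322729^2) = 0.30643443
U = k * uc = 3 * 0.30643443
U = 0.9193

0.9193


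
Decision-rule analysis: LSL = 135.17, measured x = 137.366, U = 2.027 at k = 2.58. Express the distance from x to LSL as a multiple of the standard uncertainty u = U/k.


u = U / k = 2.027 / 2.58 = 0.78565891
margin = |LSL - x| = |135.17 - 137.366| = 2.196
z = margin / u = 2.196 / 0.78565891
z = 2.7951

2.7951


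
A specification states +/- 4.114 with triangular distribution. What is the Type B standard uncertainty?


u_B = half_width / sqrt(6)
u_B = 4.114 / 2.4494897
u_B = 1.6795

1.6795


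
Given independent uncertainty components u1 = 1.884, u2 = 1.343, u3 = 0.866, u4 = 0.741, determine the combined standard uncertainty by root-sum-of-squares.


uc = sqrt(1.884^2 + 1.343^2 + 0.866^2 + 0.741^2)
uc = sqrt(6.652142)
uc = 2.5792

2.5792


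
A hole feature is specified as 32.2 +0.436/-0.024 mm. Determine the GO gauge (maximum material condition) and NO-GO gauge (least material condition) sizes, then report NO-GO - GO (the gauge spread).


GO = nominal - lower_tol (smallest hole = maximum material condition)
GO = 32.2 - 0.024 = 32.176
NO-GO = nominal + upper_tol (largest hole = least material condition)
NO-GO = 32.2 + 0.436 = 32.636
spread = NO-GO - GO = 32.636 - 32.176 = 0.4600

0.4600


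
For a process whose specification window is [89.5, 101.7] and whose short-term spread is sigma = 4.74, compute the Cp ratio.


Cp = (USL - LSL) / (6 * sigma)
= (101.7 - 89.5) / (6 * 4.74)
= 12.2000 / 28.4400
= 0.4290

0.4290


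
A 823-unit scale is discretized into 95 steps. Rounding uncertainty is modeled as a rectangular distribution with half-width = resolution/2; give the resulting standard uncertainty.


resolution = range / divisions
resolution = 823 / 95 = 8.6631579
u_res = resolution / (2*sqrt(3))
u_res = 8.6631579 / 3.4641016
u_res = 2.5008

2.5008


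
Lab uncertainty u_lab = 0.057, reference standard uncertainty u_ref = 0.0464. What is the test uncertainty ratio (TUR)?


TUR = u_lab / u_ref
= 0.057 / 0.0464
= 1.2284

1.2284


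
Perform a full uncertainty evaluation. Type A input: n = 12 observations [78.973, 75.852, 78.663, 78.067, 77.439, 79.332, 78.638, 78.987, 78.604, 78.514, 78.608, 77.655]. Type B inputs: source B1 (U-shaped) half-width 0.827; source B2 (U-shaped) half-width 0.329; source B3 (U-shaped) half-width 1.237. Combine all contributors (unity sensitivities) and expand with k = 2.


mean = (78.973 + 75.852 + 78.663 + 78.067 + 77.439 + 79.332 + 78.638 + 78.987 + 78.604 + 78.514 + 78.608 + 77.655) / 12 = 78.27766667
s = sqrt(sum((x - mean)^2)/(n-1)) = 0.93747071
u_A = s / sqrt(n) = 0.93747071 / sqrt(12) = 0.27062448
u_B1 = 0.827 / sqrt(2) = 0.58477731
u_B2 = 0.329 / sqrt(2) = 0.23263813
u_B3 = 1.237 / sqrt(2) = 0.87469109
uc = sqrt(0.27062448^2 + 0.58477731^2 + 0.23263813^2 + 0.87469109^2) = 1.1110388
U = k * uc = 2 * 1.1110388
U = 2.2221

2.2221


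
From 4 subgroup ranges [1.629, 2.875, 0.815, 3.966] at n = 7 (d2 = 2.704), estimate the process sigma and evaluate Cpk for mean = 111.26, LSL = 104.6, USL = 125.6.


R_bar = (1.629 + 2.875 + 0.815 + 3.966) / 4 = 2.32125
sigma = R_bar / d2 = 2.32125 / 2.704 = 0.85845044
Cp = (USL - LSL)/(6*sigma) = (125.6 - 104.6)/(6*0.85845044) = 4.0771
Cpu = (125.6 - 111.26)/(3*0.85845044) = 5.5682
Cpl = (111.26 - 104.6)/(3*0.85845044) = 2.5861
Cpk = min(Cpu, Cpl) = 2.5861

2.5861


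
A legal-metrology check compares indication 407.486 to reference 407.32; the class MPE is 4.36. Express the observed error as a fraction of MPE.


e = indication - reference = 407.486 - 407.32 = 0.1660
|e| = 0.1660
ratio = |e| / MPE = 0.1660 / 4.36
ratio = 0.0381

0.0381


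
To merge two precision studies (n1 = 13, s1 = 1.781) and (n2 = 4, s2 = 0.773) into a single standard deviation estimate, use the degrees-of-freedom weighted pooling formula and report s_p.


s_p = sqrt(((n1-1)*s1^2 + (n2-1)*s2^2) / (n1+n2-2))
numerator = (13-1)*1.781^2 + (4-1)*0.773^2 = 38.063532 + 1.792587 = 39.856119
denominator = 13 + 4 - 2 = 15
s_p^2 = 39.856119 / 15 = 2.6570746
s_p = sqrt(2.6570746) = 1.6301

1.6301


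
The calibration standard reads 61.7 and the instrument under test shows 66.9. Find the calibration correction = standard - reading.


Correction = standard - reading
= 61.7 - 66.9
= -5.2000

-5.2000


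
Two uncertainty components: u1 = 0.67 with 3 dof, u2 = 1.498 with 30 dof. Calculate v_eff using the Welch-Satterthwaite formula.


uc = sqrt(u1^2 + u2^2) = sqrt(0.67^2 + 1.498^2) = 1.641007
v_eff = uc^4 / (u1^4/v1 + u2^4/v2)
= 1.641007^4 / (0.67^4/3 + 1.498^4/30)
= 7.2517318 / 0.2350222
v_eff = 30.8555

30.8555


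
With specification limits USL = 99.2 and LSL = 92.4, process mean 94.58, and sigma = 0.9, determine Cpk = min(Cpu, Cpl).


Cpu = (USL - mean) / (3*sigma) = (99.2 - 94.58) / (3*0.9) = 1.7111
Cpl = (mean - LSL) / (3*sigma) = (94.58 - 92.4) / (3*0.9) = 0.8074
Cpk = min(Cpu, Cpl) = 0.8074

0.8074


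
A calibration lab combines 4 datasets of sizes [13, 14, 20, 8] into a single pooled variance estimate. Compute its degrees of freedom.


nu = sum_i (n_i - 1)
nu = ((13 - 1) + (14 - 1) + (20 - 1) + (8 - 1))
nu = 12 + 13 + 19 + 7
nu = 51

51


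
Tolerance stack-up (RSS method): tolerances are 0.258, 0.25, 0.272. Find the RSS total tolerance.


RSS = sqrt(0.258^2 + 0.25^2 + 0.272^2)
= sqrt(0.203048)
= 0.4506

0.4506


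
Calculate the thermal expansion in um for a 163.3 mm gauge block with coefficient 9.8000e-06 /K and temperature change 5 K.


dL = L * alpha * dT
= 163.3 * 9.8000e-06 * 5
= 0.0080017 mm
dL_um = 0.0080017 * 1000 = 8.0017 um

8.0017


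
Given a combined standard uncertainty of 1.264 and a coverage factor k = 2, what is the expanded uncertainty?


U = k * uc
U = 2 * 1.264
U = 2.5280

2.5280


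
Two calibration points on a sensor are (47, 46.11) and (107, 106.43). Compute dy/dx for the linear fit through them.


slope = (y2 - y1) / (x2 - x1)
= (106.43 - 46.11) / (107 - 47)
= 60.3200 / 60
= 1.0053

1.0053


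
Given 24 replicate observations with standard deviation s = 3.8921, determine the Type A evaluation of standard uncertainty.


u_A = s / sqrt(n)
u_A = 3.8921 / sqrt(24)
u_A = 3.8921 / 4.8989795
u_A = 0.7945

0.7945


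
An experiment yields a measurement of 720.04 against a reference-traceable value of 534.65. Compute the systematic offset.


Systematic error = measured - true
= 720.04 - 534.65
= 185.3900

185.3900


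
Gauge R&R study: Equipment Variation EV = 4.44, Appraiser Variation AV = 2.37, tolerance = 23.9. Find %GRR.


GRR = sqrt(EV^2 + AV^2) = sqrt(4.44^2 + 2.37^2) = 5.0329415
%GRR = GRR / tol * 100 = 5.0329415 / 23.9 * 100
%GRR = 21.0583

21.0583


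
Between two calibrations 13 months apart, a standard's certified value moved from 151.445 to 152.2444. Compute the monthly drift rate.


rate = (v2 - v1) / months
= (152.2444 - 151.445) / 13
= 0.7994 / 13
= 0.0615

0.0615


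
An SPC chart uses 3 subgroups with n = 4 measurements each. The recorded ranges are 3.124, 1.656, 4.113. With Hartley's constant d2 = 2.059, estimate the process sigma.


R_bar = (3.124 + 1.656 + 4.113) / 3
R_bar = 8.893 / 3 = 2.9643333
sigma_hat = R_bar / d2 = 2.9643333 / 2.059 = 1.4397

1.4397


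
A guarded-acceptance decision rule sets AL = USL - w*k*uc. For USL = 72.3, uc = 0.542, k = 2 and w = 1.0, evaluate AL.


U = k * uc = 2 * 0.542 = 1.084
guard band g = w * U = 1.0 * 1.084 = 1.084
AL = USL - g = 72.3 - 1.084
AL = 71.2160

71.2160


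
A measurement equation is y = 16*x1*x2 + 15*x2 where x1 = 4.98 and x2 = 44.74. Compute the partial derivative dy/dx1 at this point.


y = 16*x1*x2 + 15*x2
dy/dx1 = 16*x2
Evaluate at x2 = 44.74: c1 = 16 * 44.74
c1 = 715.8400

715.8400


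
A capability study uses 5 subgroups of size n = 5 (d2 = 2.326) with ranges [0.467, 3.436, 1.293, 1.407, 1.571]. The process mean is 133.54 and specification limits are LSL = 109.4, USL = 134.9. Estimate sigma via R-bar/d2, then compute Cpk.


R_bar = (0.467 + 3.436 + 1.293 + 1.407 + 1.571) / 5 = 1.6348
sigma = R_bar / d2 = 1.6348 / 2.326 = 0.70283749
Cp = (USL - LSL)/(6*sigma) = (134.9 - 109.4)/(6*0.70283749) = 6.0469
Cpu = (134.9 - 133.54)/(3*0.70283749) = 0.6450
Cpl = (133.54 - 109.4)/(3*0.70283749) = 11.4488
Cpk = min(Cpu, Cpl) = 0.6450

0.6450


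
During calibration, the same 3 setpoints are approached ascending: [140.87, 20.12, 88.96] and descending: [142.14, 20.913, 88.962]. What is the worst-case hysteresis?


|140.87 - 142.14| = 1.2700
|20.12 - 20.913| = 0.7930
|88.96 - 88.962| = 0.0020
hysteresis = max(diffs) = 1.2700

1.2700


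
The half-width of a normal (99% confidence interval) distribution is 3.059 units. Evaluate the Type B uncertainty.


u_B = half_width / 2.576
u_B = 3.059 / 2.576
u_B = 1.1875

1.1875


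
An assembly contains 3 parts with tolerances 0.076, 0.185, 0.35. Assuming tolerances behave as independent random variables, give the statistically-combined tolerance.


RSS = sqrt(0.076^2 + 0.185^2 + 0.35^2)
= sqrt(0.162501)
= 0.4031

0.4031


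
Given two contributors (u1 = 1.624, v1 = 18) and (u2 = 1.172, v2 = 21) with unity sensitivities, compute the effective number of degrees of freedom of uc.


uc = sqrt(u1^2 + u2^2) = sqrt(1.624^2 + 1.172^2) = 2.0027381
v_eff = uc^4 / (u1^4/v1 + u2^4/v2)
= 2.0027381^4 / (1.624^4/18 + 1.172^4/21)
= 16.087799 / 0.4762751
v_eff = 33.7784

33.7784


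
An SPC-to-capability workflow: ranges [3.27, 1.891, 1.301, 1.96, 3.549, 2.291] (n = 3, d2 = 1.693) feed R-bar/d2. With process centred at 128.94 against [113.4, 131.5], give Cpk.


R_bar = (3.27 + 1.891 + 1.301 + 1.96 + 3.549 + 2.291) / 6 = 2.377
sigma = R_bar / d2 = 2.377 / 1.693 = 1.4040165
Cp = (USL - LSL)/(6*sigma) = (131.5 - 113.4)/(6*1.4040165) = 2.1486
Cpu = (131.5 - 128.94)/(3*1.4040165) = 0.6078
Cpl = (128.94 - 113.4)/(3*1.4040165) = 3.6894
Cpk = min(Cpu, Cpl) = 0.6078

0.6078


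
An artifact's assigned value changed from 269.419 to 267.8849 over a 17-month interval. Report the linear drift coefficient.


rate = (v2 - v1) / months
= (267.8849 - 269.419) / 17
= -1.5341 / 17
= -0.0902

-0.0902


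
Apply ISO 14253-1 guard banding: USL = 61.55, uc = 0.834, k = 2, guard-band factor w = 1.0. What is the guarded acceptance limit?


U = k * uc = 2 * 0.834 = 1.668
guard band g = w * U = 1.0 * 1.668 = 1.668
AL = USL - g = 61.55 - 1.668
AL = 59.8820

59.8820


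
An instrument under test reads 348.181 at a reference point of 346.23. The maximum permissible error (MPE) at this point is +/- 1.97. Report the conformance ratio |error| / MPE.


e = indication - reference = 348.181 - 346.23 = 1.9510
|e| = 1.9510
ratio = |e| / MPE = 1.9510 / 1.97
ratio = 0.9904

0.9904


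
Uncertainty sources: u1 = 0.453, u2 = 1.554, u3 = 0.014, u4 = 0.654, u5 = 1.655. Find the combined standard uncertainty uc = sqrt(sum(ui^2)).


uc = sqrt(0.453^2 + 1.554^2 + 0.014^2 + 0.654^2 + 1.655^2)
uc = sqrt(5.787062)
uc = 2.4056

2.4056


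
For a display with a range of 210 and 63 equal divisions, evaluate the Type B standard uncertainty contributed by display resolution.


resolution = range / divisions
resolution = 210 / 63 = 3.3333333
u_res = resolution / (2*sqrt(3))
u_res = 3.3333333 / 3.4641016
u_res = 0.9623

0.9623


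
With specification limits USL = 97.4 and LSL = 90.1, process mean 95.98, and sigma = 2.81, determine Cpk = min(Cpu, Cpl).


Cpu = (USL - mean) / (3*sigma) = (97.4 - 95.98) / (3*2.81) = 0.1684
Cpl = (mean - LSL) / (3*sigma) = (95.98 - 90.1) / (3*2.81) = 0.6975
Cpk = min(Cpu, Cpl) = 0.1684

0.1684


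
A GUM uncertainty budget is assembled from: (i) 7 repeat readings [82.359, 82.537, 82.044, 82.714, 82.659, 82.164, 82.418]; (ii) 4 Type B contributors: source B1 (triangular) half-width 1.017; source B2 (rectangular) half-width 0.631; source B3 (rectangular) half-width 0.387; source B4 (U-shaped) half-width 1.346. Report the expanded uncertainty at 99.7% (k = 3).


mean = (82.359 + 82.537 + 82.044 + 82.714 + 82.659 + 82.164 + 82.418) / 7 = 82.41357143
s = sqrt(sum((x - mean)^2)/(n-1)) = 0.24751893
u_A = s / sqrt(n) = 0.24751893 / sqrt(7) = 0.093553362
u_B1 = 1.017 / sqrt(6) = 0.41518851
u_B2 = 0.631 / sqrt(3) = 0.36430802
u_B3 = 0.387 / sqrt(3) = 0.22343455
u_B4 = 1.346 / sqrt(2) = 0.95176573
uc = sqrt(0.093553362^2 + 0.41518851^2 + 0.36430802^2 + 0.22343455^2 + 0.95176573^2) = 1.1267808
U = k * uc = 3 * 1.1267808
U = 3.3803

3.3803


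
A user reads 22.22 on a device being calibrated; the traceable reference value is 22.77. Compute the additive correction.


Correction = standard - reading
= 22.77 - 22.22
= 0.5500

0.5500


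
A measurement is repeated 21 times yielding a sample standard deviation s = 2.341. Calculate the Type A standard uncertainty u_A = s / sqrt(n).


u_A = s / sqrt(n)
u_A = 2.341 / sqrt(21)
u_A = 2.341 / 4.5825757
u_A = 0.5108

0.5108


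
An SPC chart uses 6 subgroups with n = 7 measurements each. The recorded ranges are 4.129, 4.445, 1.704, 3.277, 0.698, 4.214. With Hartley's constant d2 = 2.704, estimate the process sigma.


R_bar = (4.129 + 4.445 + 1.704 + 3.277 + 0.698 + 4.214) / 6
R_bar = 18.467 / 6 = 3.0778333
sigma_hat = R_bar / d2 = 3.0778333 / 2.704 = 1.1383

1.1383


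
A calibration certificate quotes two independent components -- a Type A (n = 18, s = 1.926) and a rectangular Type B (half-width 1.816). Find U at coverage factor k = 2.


u_A = s / sqrt(n) = 1.926 / sqrt(18) = 0.45396255
u_B = half_width / sqrt(3) = 1.816 / sqrt(3) = 1.0484681
uc = sqrt(u_A^2 + u_B^2) = sqrt(0.45396255^2 + 1.0484681^2) = 1.1425267
U = k * uc = 2 * 1.1425267
U = 2.2851

2.2851


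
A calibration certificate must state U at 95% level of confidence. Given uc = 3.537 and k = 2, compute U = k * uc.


U = k * uc
U = 2 * 3.537
U = 7.0740

7.0740


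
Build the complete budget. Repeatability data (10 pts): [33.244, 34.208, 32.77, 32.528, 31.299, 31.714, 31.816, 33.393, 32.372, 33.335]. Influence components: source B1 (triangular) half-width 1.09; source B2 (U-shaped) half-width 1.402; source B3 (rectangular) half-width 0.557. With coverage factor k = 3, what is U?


mean = (33.244 + 34.208 + 32.77 + 32.528 + 31.299 + 31.714 + 31.816 + 33.393 + 32.372 + 33.335) / 10 = 32.6679
s = sqrt(sum((x - mean)^2)/(n-1)) = 0.90072137
u_A = s / sqrt(n) = 0.90072137 / sqrt(10) = 0.28483311
u_B1 = 1.09 / sqrt(6) = 0.44499064
u_B2 = 1.402 / sqrt(2) = 0.99136371
u_B3 = 0.557 / sqrt(3) = 0.3215841
uc = sqrt(0.28483311^2 + 0.44499064^2 + 0.99136371^2 + 0.3215841^2) = 1.1684883
U = k * uc = 3 * 1.1684883
U = 3.5055

3.5055


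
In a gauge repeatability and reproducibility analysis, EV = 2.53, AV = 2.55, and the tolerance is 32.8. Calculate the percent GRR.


GRR = sqrt(EV^2 + AV^2) = sqrt(2.53^2 + 2.55^2) = 3.5921303
%GRR = GRR / tol * 100 = 3.5921303 / 32.8 * 100
%GRR = 10.9516

10.9516


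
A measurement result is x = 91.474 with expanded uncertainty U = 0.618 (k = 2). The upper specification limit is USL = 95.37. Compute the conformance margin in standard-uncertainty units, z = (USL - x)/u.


u = U / k = 0.618 / 2 = 0.309
margin = |USL - x| = |95.37 - 91.474| = 3.896
z = margin / u = 3.896 / 0.309
z = 12.6084

12.6084


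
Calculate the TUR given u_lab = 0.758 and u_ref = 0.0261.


TUR = u_lab / u_ref
= 0.758 / 0.0261
= 29.0421

29.0421


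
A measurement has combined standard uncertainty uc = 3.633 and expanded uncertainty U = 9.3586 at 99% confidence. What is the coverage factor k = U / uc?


k = U / uc
k = 9.3586 / 3.633
k = 2.576

2.576


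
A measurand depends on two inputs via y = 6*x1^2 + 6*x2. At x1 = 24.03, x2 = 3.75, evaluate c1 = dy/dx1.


y = 6*x1^2 + 6*x2
dy/dx1 = 2*6*x1
Evaluate at x1 = 24.03: c1 = 12 * 24.03
c1 = 288.3600

288.3600


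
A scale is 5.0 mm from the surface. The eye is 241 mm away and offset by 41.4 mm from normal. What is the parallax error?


error = h * offset / d
= 5.0 * 41.4 / 241
= 0.8589

0.8589


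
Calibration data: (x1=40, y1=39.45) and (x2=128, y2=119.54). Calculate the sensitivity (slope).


slope = (y2 - y1) / (x2 - x1)
= (119.54 - 39.45) / (128 - 40)
= 80.0900 / 88
= 0.9101

0.9101


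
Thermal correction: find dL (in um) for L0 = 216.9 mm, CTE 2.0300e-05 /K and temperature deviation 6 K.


dL = L * alpha * dT
= 216.9 * 2.0300e-05 * 6
= 0.0264184 mm
dL_um = 0.0264184 * 1000 = 26.4184 um

26.4184


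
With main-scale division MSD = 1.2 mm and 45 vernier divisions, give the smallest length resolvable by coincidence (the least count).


LC = MSD / n_div
= 1.2 / 45
= 0.0267

0.0267


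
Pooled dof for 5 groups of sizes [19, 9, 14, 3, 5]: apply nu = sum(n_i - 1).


nu = sum_i (n_i - 1)
nu = ((19 - 1) + (9 - 1) + (14 - 1) + (3 - 1) + (5 - 1))
nu = 18 + 8 + 13 + 2 + 4
nu = 45

45


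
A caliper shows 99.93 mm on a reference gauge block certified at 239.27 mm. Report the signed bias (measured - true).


Systematic error = measured - true
= 99.93 - 239.27
= -139.3400

-139.3400


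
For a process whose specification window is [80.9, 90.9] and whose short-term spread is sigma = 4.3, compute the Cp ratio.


Cp = (USL - LSL) / (6 * sigma)
= (90.9 - 80.9) / (6 * 4.3)
= 10.0000 / 25.8000
= 0.3876

0.3876


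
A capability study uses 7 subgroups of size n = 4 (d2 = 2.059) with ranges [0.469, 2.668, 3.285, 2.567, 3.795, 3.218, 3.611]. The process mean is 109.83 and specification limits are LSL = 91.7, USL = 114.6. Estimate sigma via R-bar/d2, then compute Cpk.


R_bar = (0.469 + 2.668 + 3.285 + 2.567 + 3.795 + 3.218 + 3.611) / 7 = 2.8018571
sigma = R_bar / d2 = 2.8018571 / 2.059 = 1.3607854
Cp = (USL - LSL)/(6*sigma) = (114.6 - 91.7)/(6*1.3607854) = 2.8048
Cpu = (114.6 - 109.83)/(3*1.3607854) = 1.1684
Cpl = (109.83 - 91.7)/(3*1.3607854) = 4.4411
Cpk = min(Cpu, Cpl) = 1.1684

1.1684


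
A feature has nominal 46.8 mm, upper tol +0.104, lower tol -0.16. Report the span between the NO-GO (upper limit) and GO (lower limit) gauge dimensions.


GO = nominal - lower_tol (smallest hole = maximum material condition)
GO = 46.8 - 0.16 = 46.64
NO-GO = nominal + upper_tol (largest hole = least material condition)
NO-GO = 46.8 + 0.104 = 46.904
spread = NO-GO - GO = 46.904 - 46.64 = 0.2640

0.2640


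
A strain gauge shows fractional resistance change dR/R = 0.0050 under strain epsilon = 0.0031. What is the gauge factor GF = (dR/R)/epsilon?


GF = (dR/R) / epsilon
= 0.0050 / 0.0031
= 1.6129

1.6129


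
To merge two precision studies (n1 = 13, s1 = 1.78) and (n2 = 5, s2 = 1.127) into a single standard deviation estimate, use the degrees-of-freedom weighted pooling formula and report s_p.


s_p = sqrt(((n1-1)*s1^2 + (n2-1)*s2^2) / (n1+n2-2))
numerator = (13-1)*1.78^2 + (5-1)*1.127^2 = 38.0208 + 5.080516 = 43.101316
denominator = 13 + 5 - 2 = 16
s_p^2 = 43.101316 / 16 = 2.6938322
s_p = sqrt(2.6938322) = 1.6413

1.6413


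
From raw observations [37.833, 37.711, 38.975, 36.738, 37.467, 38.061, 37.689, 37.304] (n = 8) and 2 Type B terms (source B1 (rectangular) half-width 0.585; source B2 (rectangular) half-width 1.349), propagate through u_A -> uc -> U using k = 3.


mean = (37.833 + 37.711 + 38.975 + 36.738 + 37.467 + 38.061 + 37.689 + 37.304) / 8 = 37.72225
s = sqrt(sum((x - mean)^2)/(n-1)) = 0.64436741
u_A = s / sqrt(n) = 0.64436741 / sqrt(8) = 0.22781828
u_B1 = 0.585 / sqrt(3) = 0.33774991
u_B2 = 1.349 / sqrt(3) = 0.77884551
uc = sqrt(0.22781828^2 + 0.33774991^2 + 0.77884551^2) = 0.87896331
U = k * uc = 3 * 0.87896331
U = 2.6369

2.6369


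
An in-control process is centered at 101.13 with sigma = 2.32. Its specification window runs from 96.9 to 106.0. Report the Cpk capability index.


Cpu = (USL - mean) / (3*sigma) = (106.0 - 101.13) / (3*2.32) = 0.6997
Cpl = (mean - LSL) / (3*sigma) = (101.13 - 96.9) / (3*2.32) = 0.6078
Cpk = min(Cpu, Cpl) = 0.6078

0.6078


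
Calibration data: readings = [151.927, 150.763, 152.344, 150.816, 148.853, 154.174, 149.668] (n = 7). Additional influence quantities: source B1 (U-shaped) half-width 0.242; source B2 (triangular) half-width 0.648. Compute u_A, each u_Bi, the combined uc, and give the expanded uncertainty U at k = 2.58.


mean = (151.927 + 150.763 + 152.344 + 150.816 + 148.853 + 154.174 + 149.668) / 7 = 151.2207143
s = sqrt(sum((x - mean)^2)/(n-1)) = 1.7735461
u_A = s / sqrt(n) = 1.7735461 / sqrt(7) = 0.67033742
u_B1 = 0.242 / sqrt(2) = 0.17111984
u_B2 = 0.648 / sqrt(6) = 0.26454489
uc = sqrt(0.67033742^2 + 0.17111984^2 + 0.26454489^2) = 0.74068769
U = k * uc = 2.58 * 0.74068769
U = 1.9110

1.9110


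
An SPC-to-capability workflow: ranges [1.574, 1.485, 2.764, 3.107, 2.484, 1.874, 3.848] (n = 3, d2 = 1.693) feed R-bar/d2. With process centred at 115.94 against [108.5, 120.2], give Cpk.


R_bar = (1.574 + 1.485 + 2.764 + 3.107 + 2.484 + 1.874 + 3.848) / 7 = 2.448
sigma = R_bar / d2 = 2.448 / 1.693 = 1.4459539
Cp = (USL - LSL)/(6*sigma) = (120.2 - 108.5)/(6*1.4459539) = 1.3486
Cpu = (120.2 - 115.94)/(3*1.4459539) = 0.9821
Cpl = (115.94 - 108.5)/(3*1.4459539) = 1.7151
Cpk = min(Cpu, Cpl) = 0.9821

0.9821


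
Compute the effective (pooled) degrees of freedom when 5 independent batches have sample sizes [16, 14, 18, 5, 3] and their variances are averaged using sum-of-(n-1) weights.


nu = sum_i (n_i - 1)
nu = ((16 - 1) + (14 - 1) + (18 - 1) + (5 - 1) + (3 - 1))
nu = 15 + 13 + 17 + 4 + 2
nu = 51

51


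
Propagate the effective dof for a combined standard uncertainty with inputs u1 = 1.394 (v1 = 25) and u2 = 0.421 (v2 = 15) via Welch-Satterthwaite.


uc = sqrt(u1^2 + u2^2) = sqrt(1.394^2 + 0.421^2) = 1.4561858
v_eff = uc^4 / (u1^4/v1 + u2^4/v2)
= 1.4561858^4 / (1.394^4/25 + 0.421^4/15)
= 4.4964231 / 0.15314094
v_eff = 29.3613

29.3613


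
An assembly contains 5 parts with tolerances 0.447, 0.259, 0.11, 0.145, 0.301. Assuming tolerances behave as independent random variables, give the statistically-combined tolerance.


RSS = sqrt(0.447^2 + 0.259^2 + 0.11^2 + 0.145^2 + 0.301^2)
= sqrt(0.390616)
= 0.6250

0.6250


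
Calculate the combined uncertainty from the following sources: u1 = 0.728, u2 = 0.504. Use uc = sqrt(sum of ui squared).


uc = sqrt(0.728^2 + 0.504^2)
uc = sqrt(0.784)
uc = 0.8854

0.8854


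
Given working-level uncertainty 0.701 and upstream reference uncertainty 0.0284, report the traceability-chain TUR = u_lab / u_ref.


TUR = u_lab / u_ref
= 0.701 / 0.0284
= 24.6831

24.6831


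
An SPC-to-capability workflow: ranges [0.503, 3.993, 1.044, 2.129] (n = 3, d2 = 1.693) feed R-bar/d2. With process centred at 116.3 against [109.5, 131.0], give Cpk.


R_bar = (0.503 + 3.993 + 1.044 + 2.129) / 4 = 1.91725
sigma = R_bar / d2 = 1.91725 / 1.693 = 1.1324572
Cp = (USL - LSL)/(6*sigma) = (131.0 - 109.5)/(6*1.1324572) = 3.1642
Cpu = (131.0 - 116.3)/(3*1.1324572) = 4.3269
Cpl = (116.3 - 109.5)/(3*1.1324572) = 2.0015
Cpk = min(Cpu, Cpl) = 2.0015

2.0015


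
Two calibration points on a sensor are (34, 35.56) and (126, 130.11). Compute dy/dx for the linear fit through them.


slope = (y2 - y1) / (x2 - x1)
= (130.11 - 35.56) / (126 - 34)
= 94.5500 / 92
= 1.0277

1.0277


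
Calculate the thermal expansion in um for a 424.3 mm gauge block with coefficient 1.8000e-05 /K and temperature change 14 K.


dL = L * alpha * dT
= 424.3 * 1.8000e-05 * 14
= 0.1069236 mm
dL_um = 0.1069236 * 1000 = 106.9236 um

106.9236


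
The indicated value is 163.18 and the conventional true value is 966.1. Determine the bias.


Systematic error = measured - true
= 163.18 - 966.1
= -802.9200

-802.9200


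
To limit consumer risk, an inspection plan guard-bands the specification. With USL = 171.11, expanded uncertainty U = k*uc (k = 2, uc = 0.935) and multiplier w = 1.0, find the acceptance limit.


U = k * uc = 2 * 0.935 = 1.87
guard band g = w * U = 1.0 * 1.87 = 1.87
AL = USL - g = 171.11 - 1.87
AL = 169.2400

169.2400


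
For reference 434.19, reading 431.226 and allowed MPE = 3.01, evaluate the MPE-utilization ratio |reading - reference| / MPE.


e = indication - reference = 431.226 - 434.19 = -2.9640
|e| = 2.9640
ratio = |e| / MPE = 2.9640 / 3.01
ratio = 0.9847

0.9847


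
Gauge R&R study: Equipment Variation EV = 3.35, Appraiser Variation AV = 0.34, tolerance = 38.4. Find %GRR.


GRR = sqrt(EV^2 + AV^2) = sqrt(3.35^2 + 0.34^2) = 3.3672095
%GRR = GRR / tol * 100 = 3.3672095 / 38.4 * 100
%GRR = 8.7688

8.7688


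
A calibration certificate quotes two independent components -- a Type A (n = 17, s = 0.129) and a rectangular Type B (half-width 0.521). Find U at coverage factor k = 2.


u_A = s / sqrt(n) = 0.129 / sqrt(17) = 0.031287096
u_B = half_width / sqrt(3) = 0.521 / sqrt(3) = 0.30079949
uc = sqrt(u_A^2 + u_B^2) = sqrt(0.031287096^2 + 0.30079949^2) = 0.30242225
U = k * uc = 2 * 0.30242225
U = 0.6048

0.6048


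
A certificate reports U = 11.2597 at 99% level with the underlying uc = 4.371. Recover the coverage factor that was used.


k = U / uc
k = 11.2597 / 4.371
k = 2.576

2.576


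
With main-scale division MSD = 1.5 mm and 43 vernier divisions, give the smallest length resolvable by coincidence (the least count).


LC = MSD / n_div
= 1.5 / 43
= 0.0349

0.0349


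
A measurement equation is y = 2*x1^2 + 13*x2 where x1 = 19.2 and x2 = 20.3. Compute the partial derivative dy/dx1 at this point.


y = 2*x1^2 + 13*x2
dy/dx1 = 2*2*x1
Evaluate at x1 = 19.2: c1 = 4 * 19.2
c1 = 76.8000

76.8000


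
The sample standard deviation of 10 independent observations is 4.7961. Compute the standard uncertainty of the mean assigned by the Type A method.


u_A = s / sqrt(n)
u_A = 4.7961 / sqrt(10)
u_A = 4.7961 / 3.1622777
u_A = 1.5167

1.5167


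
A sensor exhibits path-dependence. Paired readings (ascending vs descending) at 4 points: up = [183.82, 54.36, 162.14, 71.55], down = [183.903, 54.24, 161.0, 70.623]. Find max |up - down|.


|183.82 - 183.903| = 0.0830
|54.36 - 54.24| = 0.1200
|162.14 - 161.0| = 1.1400
|71.55 - 70.623| = 0.9270
hysteresis = max(diffs) = 1.1400

1.1400


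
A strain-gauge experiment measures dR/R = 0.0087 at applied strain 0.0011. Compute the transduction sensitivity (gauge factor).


GF = (dR/R) / epsilon
= 0.0087 / 0.0011
= 7.9091

7.9091


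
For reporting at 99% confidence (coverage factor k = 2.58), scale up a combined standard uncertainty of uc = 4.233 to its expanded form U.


U = k * uc
U = 2.58 * 4.233
U = 10.9211

10.9211


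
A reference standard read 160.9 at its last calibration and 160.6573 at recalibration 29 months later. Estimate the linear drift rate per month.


rate = (v2 - v1) / months
= (160.6573 - 160.9) / 29
= -0.2427 / 29
= -0.0084

-0.0084


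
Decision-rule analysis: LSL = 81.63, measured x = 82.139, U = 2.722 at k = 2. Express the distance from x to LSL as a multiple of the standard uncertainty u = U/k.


u = U / k = 2.722 / 2 = 1.361
margin = |LSL - x| = |81.63 - 82.139| = 0.509
z = margin / u = 0.509 / 1.361
z = 0.3740

0.3740


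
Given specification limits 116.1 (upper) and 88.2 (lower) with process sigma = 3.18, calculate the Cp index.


Cp = (USL - LSL) / (6 * sigma)
= (116.1 - 88.2) / (6 * 3.18)
= 27.9000 / 19.0800
= 1.4623

1.4623


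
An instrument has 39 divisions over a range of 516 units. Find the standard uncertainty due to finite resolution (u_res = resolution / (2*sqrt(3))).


resolution = range / divisions
resolution = 516 / 39 = 13.230769
u_res = resolution / (2*sqrt(3))
u_res = 13.230769 / 3.4641016
u_res = 3.8194

3.8194


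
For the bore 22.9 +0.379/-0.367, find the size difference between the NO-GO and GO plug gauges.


GO = nominal - lower_tol (smallest hole = maximum material condition)
GO = 22.9 - 0.367 = 22.533
NO-GO = nominal + upper_tol (largest hole = least material condition)
NO-GO = 22.9 + 0.379 = 23.279
spread = NO-GO - GO = 23.279 - 22.533 = 0.7460

0.7460


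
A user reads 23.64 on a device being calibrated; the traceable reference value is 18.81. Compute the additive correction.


Correction = standard - reading
= 18.81 - 23.64
= -4.8300

-4.8300


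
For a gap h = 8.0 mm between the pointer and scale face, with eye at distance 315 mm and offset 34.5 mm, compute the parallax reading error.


error = h * offset / d
= 8.0 * 34.5 / 315
= 0.8762

0.8762


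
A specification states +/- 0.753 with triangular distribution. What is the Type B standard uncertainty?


u_B = half_width / sqrt(6)
u_B = 0.753 / 2.4494897
u_B = 0.3074

0.3074


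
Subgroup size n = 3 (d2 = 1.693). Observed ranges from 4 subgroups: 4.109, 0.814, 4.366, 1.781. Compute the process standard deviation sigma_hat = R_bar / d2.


R_bar = (4.109 + 0.814 + 4.366 + 1.781) / 4
R_bar = 11.07 / 4 = 2.7675
sigma_hat = R_bar / d2 = 2.7675 / 1.693 = 1.6347

1.6347


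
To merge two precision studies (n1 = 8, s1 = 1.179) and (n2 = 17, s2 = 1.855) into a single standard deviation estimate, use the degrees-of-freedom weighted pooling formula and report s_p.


s_p = sqrt(((n1-1)*s1^2 + (n2-1)*s2^2) / (n1+n2-2))
numerator = (8-1)*1.179^2 + (17-1)*1.855^2 = 9.730287 + 55.0564 = 64.786687
denominator = 8 + 17 - 2 = 23
s_p^2 = 64.786687 / 23 = 2.8168125
s_p = sqrt(2.8168125) = 1.6783

1.6783


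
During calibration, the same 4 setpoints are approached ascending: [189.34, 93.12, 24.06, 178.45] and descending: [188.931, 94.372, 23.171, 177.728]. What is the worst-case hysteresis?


|189.34 - 188.931| = 0.4090
|93.12 - 94.372| = 1.2520
|24.06 - 23.171| = 0.8890
|178.45 - 177.728| = 0.7220
hysteresis = max(diffs) = 1.2520

1.2520


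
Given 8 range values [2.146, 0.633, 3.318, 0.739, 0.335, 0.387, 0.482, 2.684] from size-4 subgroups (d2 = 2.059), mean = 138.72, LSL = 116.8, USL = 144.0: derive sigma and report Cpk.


R_bar = (2.146 + 0.633 + 3.318 + 0.739 + 0.335 + 0.387 + 0.482 + 2.684) / 8 = 1.3405
sigma = R_bar / d2 = 1.3405 / 2.059 = 0.6510442
Cp = (USL - LSL)/(6*sigma) = (144.0 - 116.8)/(6*0.6510442) = 6.9632
Cpu = (144.0 - 138.72)/(3*0.6510442) = 2.7033
Cpl = (138.72 - 116.8)/(3*0.6510442) = 11.2230
Cpk = min(Cpu, Cpl) = 2.7033

2.7033


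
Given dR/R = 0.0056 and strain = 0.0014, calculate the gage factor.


GF = (dR/R) / epsilon
= 0.0056 / 0.0014
= 4.0000

4.0000


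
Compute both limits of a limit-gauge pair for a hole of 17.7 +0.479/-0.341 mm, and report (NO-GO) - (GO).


GO = nominal - lower_tol (smallest hole = maximum material condition)
GO = 17.7 - 0.341 = 17.359
NO-GO = nominal + upper_tol (largest hole = least material condition)
NO-GO = 17.7 + 0.479 = 18.179
spread = NO-GO - GO = 18.179 - 17.359 = 0.8200

0.8200


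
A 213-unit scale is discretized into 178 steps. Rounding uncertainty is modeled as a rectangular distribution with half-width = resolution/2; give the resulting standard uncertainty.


resolution = range / divisions
resolution = 213 / 178 = 1.1966292
u_res = resolution / (2*sqrt(3))
u_res = 1.1966292 / 3.4641016
u_res = 0.3454

0.3454


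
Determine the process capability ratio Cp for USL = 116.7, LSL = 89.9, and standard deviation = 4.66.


Cp = (USL - LSL) / (6 * sigma)
= (116.7 - 89.9) / (6 * 4.66)
= 26.8000 / 27.9600
= 0.9585

0.9585


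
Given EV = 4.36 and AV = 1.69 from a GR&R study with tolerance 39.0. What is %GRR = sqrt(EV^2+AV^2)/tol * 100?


GRR = sqrt(EV^2 + AV^2) = sqrt(4.36^2 + 1.69^2) = 4.6760774
%GRR = GRR / tol * 100 = 4.6760774 / 39.0 * 100
%GRR = 11.9899

11.9899


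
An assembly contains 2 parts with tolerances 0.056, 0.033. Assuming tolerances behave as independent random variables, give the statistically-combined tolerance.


RSS = sqrt(0.056^2 + 0.033^2)
= sqrt(0.004225)
= 0.0650

0.0650


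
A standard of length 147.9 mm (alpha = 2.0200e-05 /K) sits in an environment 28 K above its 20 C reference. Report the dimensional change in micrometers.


dL = L * alpha * dT
= 147.9 * 2.0200e-05 * 28
= 0.0836522 mm
dL_um = 0.0836522 * 1000 = 83.6522 um

83.6522


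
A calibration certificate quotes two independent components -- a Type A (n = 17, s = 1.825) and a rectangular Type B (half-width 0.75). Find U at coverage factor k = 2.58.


u_A = s / sqrt(n) = 1.825 / sqrt(17) = 0.44262752
u_B = half_width / sqrt(3) = 0.75 / sqrt(3) = 0.4330127
uc = sqrt(u_A^2 + u_B^2) = sqrt(0.44262752^2 + 0.4330127^2) = 0.61920846
U = k * uc = 2.58 * 0.61920846
U = 1.5976

1.5976
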